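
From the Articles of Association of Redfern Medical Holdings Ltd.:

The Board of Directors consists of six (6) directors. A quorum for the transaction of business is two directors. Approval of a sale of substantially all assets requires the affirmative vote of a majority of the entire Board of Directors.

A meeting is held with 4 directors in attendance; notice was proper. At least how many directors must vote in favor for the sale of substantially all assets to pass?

The sale of substantially all assets requires a majority of the entire Board of Directors (6).
A majority of 6 is 4.

4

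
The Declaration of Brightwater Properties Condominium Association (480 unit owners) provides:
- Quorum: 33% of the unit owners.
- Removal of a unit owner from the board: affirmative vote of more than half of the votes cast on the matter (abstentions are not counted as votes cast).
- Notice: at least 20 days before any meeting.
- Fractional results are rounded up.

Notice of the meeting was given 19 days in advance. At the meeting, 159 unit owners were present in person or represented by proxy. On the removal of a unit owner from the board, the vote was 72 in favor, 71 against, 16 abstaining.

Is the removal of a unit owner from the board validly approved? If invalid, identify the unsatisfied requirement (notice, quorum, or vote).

Invalid — notice requirement not satisfied.

Notice: 19 days given; 20 required. Not satisfied.
Quorum: 33% of 480 = 158.40, rounded up to 159; 159 present. Satisfied.
Vote: requires a majority of the votes cast (159 − 16 abstaining = 143); a majority of 143 is 72, so 72 needed; 72 in favor. Satisfied.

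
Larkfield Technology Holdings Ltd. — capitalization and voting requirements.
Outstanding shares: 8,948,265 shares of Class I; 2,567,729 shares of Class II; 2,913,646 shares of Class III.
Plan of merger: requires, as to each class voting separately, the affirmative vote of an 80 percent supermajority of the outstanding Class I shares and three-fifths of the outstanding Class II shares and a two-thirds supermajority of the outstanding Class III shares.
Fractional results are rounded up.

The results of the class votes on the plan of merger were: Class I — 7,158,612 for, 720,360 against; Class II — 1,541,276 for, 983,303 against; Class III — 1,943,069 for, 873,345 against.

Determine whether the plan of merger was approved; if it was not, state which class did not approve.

Class I: 4/5 of 8948265 = 7158612; 7,158,612 required, 7,158,612 in favor — approved.
Class II: 3/5 of 2567729 = 1540637.40, rounded up to 1540638; 1,540,638 required, 1,541,276 in favor — approved.
Class III: 2/3 of 2913646 = 1942430.67, rounded up to 1942431; 1,942,431 required, 1,943,069 in favor — approved.

Approved — every class gave the required vote.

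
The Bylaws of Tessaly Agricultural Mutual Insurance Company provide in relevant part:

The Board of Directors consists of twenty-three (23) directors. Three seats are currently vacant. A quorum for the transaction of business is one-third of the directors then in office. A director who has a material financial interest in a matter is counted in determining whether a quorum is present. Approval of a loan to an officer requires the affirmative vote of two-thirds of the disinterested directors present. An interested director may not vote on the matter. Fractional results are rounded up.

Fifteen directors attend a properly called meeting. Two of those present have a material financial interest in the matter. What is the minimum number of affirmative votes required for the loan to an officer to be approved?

The loan to an officer requires two-thirds of the disinterested directors present (15 − 2 = 13).
2/3 of 13 = 8.67, rounded up to 9.

9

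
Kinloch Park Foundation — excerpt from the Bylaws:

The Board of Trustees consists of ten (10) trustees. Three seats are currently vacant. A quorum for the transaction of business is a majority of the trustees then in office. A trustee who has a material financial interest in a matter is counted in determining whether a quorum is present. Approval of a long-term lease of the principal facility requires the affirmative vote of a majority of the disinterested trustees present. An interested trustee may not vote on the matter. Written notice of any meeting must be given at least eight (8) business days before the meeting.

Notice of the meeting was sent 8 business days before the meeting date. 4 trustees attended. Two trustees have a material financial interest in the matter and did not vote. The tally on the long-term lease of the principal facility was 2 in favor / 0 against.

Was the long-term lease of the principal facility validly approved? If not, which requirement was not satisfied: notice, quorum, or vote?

Notice: 8 business days given; 8 required (8 ≥ 8). Satisfied.
Quorum: 4 present (interested trustees count toward quorum); quorum is 4. Satisfied.
Vote: the long-term lease of the principal facility requires a majority of the disinterested trustees present (4 − 2 = 2). A majority of 2 is 2, so 2 affirmative votes are needed; 2 voted in favor. Satisfied.

Valid — all requirements satisfied.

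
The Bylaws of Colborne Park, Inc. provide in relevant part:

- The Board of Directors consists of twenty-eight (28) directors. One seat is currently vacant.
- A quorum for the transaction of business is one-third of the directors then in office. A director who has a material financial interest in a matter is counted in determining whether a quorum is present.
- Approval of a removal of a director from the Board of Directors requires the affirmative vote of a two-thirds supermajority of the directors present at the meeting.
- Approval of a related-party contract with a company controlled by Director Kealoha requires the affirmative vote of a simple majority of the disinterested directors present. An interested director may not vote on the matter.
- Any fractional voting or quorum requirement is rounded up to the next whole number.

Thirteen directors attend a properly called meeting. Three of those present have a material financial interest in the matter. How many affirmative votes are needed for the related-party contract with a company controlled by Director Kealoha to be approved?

The related-party contract with a company controlled by Director Kealoha requires a majority of the disinterested directors present (13 − 3 = 10).
A majority of 10 is 6.

6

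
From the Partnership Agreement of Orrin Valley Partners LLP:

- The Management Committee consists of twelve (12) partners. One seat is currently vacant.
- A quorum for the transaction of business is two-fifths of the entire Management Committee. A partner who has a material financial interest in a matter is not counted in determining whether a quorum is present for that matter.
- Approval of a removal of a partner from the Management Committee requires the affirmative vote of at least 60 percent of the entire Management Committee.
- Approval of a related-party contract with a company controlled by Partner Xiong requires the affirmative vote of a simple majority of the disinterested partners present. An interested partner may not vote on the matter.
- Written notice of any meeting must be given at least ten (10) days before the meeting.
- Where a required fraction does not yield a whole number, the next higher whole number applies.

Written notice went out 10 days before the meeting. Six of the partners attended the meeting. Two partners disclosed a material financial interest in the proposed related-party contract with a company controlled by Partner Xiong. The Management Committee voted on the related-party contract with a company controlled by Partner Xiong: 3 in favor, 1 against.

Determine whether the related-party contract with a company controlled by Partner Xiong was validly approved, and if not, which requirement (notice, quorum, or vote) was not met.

Notice: 10 days given; 10 required (10 ≥ 10). Satisfied.
Quorum: 6 present, but the 2 interested partners do not count, leaving 4. Quorum is 5. Not satisfied.
Vote: the related-party contract with a company controlled by Partner Xiong requires a majority of the disinterested partners present (6 − 2 = 4). A majority of 4 is 3, so 3 affirmative votes are needed; 3 voted in favor. Satisfied. (Moot — without a quorum no business can be validly transacted.)

Invalid — quorum requirement not satisfied.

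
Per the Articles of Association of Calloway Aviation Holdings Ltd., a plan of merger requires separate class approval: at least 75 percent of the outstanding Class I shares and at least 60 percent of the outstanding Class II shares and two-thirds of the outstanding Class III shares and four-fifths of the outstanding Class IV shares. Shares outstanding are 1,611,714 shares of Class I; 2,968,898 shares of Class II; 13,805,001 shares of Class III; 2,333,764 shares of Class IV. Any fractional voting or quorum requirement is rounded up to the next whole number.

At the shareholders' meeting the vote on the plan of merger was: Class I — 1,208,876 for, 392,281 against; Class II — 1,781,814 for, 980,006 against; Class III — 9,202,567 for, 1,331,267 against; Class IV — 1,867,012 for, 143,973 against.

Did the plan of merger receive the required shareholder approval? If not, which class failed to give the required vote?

Class I: 3/4 of 1611714 = 1208785.50, rounded up to 1208786; 1,208,786 required, 1,208,876 in favor — approved.
Class II: 3/5 of 2968898 = 1781338.80, rounded up to 1781339; 1,781,339 required, 1,781,814 in favor — approved.
Class III: 2/3 of 13805001 = 9203334; 9,203,334 required, 9,202,567 in favor — not approved.
Class IV: 4/5 of 2333764 = 1867011.20, rounded up to 1867012; 1,867,012 required, 1,867,012 in favor — approved.

Not approved — the Class III shares did not give the required vote.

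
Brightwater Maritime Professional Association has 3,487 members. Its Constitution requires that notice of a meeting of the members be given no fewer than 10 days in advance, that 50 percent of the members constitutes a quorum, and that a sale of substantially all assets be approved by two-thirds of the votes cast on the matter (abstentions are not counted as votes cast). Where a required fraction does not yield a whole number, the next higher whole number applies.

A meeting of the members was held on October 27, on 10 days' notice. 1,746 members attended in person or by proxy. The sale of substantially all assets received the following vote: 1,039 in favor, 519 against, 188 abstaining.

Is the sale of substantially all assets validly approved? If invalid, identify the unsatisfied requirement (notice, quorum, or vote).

Valid — all requirements satisfied.

Notice: 10 days given; 10 required. Satisfied.
Quorum: 50% of 3,487 = 1,743.50, rounded up to 1,744; 1,746 present. Satisfied.
Vote: requires two-thirds of the votes cast (1,746 − 188 abstaining = 1,558); 2/3 of 1558 = 1038.67, rounded up to 1039, so 1,039 needed; 1,039 in favor. Satisfied.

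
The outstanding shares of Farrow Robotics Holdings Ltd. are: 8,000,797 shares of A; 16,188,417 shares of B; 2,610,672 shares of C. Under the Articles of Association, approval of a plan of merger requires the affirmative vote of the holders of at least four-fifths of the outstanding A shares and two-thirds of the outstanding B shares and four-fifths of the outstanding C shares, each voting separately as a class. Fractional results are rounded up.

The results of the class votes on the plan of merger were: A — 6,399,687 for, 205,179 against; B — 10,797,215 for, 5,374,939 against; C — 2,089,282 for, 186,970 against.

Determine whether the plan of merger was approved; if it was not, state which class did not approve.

Not approved — the A shares did not give the required vote.

A: 4/5 of 8000797 = 6400637.60, rounded up to 6400638; 6,400,638 required, 6,399,687 in favor — not approved.
B: 2/3 of 16188417 = 10792278; 10,792,278 required, 10,797,215 in favor — approved.
C: 4/5 of 2610672 = 2088537.60, rounded up to 2088538; 2,088,538 required, 2,089,282 in favor — approved.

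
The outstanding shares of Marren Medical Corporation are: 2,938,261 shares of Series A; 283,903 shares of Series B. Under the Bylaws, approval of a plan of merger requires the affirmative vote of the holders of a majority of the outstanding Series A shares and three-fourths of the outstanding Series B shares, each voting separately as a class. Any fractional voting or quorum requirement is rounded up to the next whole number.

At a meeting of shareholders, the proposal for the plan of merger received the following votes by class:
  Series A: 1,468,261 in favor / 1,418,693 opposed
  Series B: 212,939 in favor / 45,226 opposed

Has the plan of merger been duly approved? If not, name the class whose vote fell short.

Series A: a majority of 2938261 is 1469131; 1,469,131 required, 1,468,261 in favor — not approved.
Series B: 3/4 of 283903 = 212927.25, rounded up to 212928; 212,928 required, 212,939 in favor — approved.

Not approved — the Series A shares did not give the required vote.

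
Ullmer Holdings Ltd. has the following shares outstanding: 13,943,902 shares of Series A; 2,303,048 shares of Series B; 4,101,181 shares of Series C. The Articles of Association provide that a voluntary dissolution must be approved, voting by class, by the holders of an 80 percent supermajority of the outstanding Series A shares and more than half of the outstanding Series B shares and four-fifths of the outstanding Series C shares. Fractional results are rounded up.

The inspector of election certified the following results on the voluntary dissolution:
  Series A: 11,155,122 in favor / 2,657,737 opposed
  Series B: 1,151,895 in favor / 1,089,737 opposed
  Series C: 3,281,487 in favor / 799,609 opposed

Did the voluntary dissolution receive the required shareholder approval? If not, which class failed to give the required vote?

Series A: 4/5 of 13943902 = 11155121.60, rounded up to 11155122; 11,155,122 required, 11,155,122 in favor — approved.
Series B: a majority of 2303048 is 1151525; 1,151,525 required, 1,151,895 in favor — approved.
Series C: 4/5 of 4101181 = 3280944.80, rounded up to 3280945; 3,280,945 required, 3,281,487 in favor — approved.

Approved — every class gave the required vote.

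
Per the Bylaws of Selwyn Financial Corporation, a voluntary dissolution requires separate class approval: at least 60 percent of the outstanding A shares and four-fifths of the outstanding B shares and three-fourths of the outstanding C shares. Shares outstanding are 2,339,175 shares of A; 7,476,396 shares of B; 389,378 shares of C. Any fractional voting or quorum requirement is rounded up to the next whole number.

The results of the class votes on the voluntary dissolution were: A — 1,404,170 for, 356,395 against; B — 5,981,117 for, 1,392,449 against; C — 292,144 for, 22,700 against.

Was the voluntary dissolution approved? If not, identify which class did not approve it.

A: 3/5 of 2339175 = 1403505; 1,403,505 required, 1,404,170 in favor — approved.
B: 4/5 of 7476396 = 5981116.80, rounded up to 5981117; 5,981,117 required, 5,981,117 in favor — approved.
C: 3/4 of 389378 = 292033.50, rounded up to 292034; 292,034 required, 292,144 in favor — approved.

Approved — every class gave the required vote.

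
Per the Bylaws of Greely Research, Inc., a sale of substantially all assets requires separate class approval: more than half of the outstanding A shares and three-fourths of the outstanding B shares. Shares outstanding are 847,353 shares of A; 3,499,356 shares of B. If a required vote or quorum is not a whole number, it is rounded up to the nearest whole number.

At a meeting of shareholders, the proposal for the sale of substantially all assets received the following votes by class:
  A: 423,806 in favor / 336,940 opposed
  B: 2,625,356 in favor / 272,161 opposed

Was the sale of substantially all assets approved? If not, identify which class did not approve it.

A: a majority of 847353 is 423677; 423,677 required, 423,806 in favor — approved.
B: 3/4 of 3499356 = 2624517; 2,624,517 required, 2,625,356 in favor — approved.

Approved — every class gave the required vote.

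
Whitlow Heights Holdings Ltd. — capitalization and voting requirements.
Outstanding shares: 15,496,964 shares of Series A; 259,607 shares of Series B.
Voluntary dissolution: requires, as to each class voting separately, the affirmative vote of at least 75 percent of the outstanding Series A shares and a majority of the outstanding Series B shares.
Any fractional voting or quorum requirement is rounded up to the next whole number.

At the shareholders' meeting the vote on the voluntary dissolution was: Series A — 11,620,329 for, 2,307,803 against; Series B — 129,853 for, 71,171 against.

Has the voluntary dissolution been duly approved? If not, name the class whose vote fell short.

Series A: 3/4 of 15496964 = 11622723; 11,622,723 required, 11,620,329 in favor — not approved.
Series B: a majority of 259607 is 129804; 129,804 required, 129,853 in favor — approved.

Not approved — the Series A shares did not give the required vote.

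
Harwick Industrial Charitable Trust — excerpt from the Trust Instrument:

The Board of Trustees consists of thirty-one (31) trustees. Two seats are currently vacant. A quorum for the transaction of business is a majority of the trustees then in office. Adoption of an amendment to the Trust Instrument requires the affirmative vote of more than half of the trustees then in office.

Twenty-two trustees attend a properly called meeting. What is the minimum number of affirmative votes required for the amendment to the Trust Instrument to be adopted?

The amendment to the Trust Instrument requires a majority of the trustees then in office (29).
A majority of 29 is 15.

15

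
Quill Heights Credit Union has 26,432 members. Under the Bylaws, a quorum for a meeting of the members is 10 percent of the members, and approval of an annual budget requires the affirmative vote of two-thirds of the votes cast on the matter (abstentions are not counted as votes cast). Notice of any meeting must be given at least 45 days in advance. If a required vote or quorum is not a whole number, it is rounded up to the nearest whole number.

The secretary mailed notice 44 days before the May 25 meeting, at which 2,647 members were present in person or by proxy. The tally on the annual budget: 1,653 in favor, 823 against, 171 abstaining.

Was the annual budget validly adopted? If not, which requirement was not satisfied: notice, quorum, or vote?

Invalid — notice requirement not satisfied.

Notice: 44 days given; 45 required. Not satisfied.
Quorum: 10% of 26,432 = 2,643.20, rounded up to 2,644; 2,647 present. Satisfied.
Vote: requires two-thirds of the votes cast (2,647 − 171 abstaining = 2,476); 2/3 of 2476 = 1650.67, rounded up to 1651, so 1,651 needed; 1,653 in favor. Satisfied.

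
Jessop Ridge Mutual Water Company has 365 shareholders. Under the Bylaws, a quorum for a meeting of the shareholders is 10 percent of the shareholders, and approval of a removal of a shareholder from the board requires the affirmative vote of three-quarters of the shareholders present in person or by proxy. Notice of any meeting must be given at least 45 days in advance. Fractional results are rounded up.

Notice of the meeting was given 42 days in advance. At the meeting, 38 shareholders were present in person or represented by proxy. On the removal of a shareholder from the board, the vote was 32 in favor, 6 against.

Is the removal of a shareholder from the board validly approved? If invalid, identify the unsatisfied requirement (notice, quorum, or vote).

Notice: 42 days given; 45 required. Not satisfied.
Quorum: 10% of 365 = 36.50, rounded up to 37; 38 present. Satisfied.
Vote: requires three-fourths of those present (38); 3/4 of 38 = 28.50, rounded up to 29, so 29 needed; 32 in favor. Satisfied.

Invalid — notice requirement not satisfied.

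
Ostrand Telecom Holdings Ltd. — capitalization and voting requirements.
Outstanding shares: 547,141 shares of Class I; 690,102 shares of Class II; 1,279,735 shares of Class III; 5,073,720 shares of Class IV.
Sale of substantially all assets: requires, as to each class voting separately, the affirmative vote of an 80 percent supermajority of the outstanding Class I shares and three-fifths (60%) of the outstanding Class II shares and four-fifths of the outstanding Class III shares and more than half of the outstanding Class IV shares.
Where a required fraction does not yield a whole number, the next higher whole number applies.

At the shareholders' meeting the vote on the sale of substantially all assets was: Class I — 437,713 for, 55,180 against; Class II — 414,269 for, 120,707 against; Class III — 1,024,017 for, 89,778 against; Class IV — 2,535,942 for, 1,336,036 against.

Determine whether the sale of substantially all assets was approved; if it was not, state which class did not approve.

Not approved — the Class IV shares did not give the required vote.

Class I: 4/5 of 547141 = 437712.80, rounded up to 437713; 437,713 required, 437,713 in favor — approved.
Class II: 3/5 of 690102 = 414061.20, rounded up to 414062; 414,062 required, 414,269 in favor — approved.
Class III: 4/5 of 1279735 = 1023788; 1,023,788 required, 1,024,017 in favor — approved.
Class IV: a majority of 5073720 is 2536861; 2,536,861 required, 2,535,942 in favor — not approved.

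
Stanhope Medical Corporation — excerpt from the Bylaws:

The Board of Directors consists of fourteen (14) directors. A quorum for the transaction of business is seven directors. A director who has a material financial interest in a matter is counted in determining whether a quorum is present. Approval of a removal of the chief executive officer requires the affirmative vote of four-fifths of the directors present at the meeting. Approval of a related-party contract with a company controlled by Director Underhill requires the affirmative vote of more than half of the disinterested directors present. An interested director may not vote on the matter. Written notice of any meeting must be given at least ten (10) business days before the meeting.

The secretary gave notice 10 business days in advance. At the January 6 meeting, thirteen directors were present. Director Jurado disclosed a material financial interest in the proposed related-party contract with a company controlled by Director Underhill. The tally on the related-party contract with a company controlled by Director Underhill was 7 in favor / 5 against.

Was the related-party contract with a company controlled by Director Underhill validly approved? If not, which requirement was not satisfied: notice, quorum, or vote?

Notice: 10 business days given; 10 required (10 ≥ 10). Satisfied.
Quorum: 13 present (interested directors count toward quorum); quorum is 7. Satisfied.
Vote: the related-party contract with a company controlled by Director Underhill requires a majority of the disinterested directors present (13 − 1 = 12). A majority of 12 is 7, so 7 affirmative votes are needed; 7 voted in favor. Satisfied.

Valid — all requirements satisfied.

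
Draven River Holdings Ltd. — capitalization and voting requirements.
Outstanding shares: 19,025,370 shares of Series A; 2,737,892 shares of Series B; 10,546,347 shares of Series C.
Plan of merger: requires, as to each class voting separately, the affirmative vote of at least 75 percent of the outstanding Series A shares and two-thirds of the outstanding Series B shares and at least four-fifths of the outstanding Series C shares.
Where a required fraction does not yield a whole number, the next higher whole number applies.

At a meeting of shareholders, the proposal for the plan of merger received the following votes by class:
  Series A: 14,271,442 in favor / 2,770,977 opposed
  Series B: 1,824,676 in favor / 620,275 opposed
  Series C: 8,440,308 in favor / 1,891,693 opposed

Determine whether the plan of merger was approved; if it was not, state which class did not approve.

Series A: 3/4 of 19025370 = 14269027.50, rounded up to 14269028; 14,269,028 required, 14,271,442 in favor — approved.
Series B: 2/3 of 2737892 = 1825261.33, rounded up to 1825262; 1,825,262 required, 1,824,676 in favor — not approved.
Series C: 4/5 of 10546347 = 8437077.60, rounded up to 8437078; 8,437,078 required, 8,440,308 in favor — approved.

Not approved — the Series B shares did not give the required vote.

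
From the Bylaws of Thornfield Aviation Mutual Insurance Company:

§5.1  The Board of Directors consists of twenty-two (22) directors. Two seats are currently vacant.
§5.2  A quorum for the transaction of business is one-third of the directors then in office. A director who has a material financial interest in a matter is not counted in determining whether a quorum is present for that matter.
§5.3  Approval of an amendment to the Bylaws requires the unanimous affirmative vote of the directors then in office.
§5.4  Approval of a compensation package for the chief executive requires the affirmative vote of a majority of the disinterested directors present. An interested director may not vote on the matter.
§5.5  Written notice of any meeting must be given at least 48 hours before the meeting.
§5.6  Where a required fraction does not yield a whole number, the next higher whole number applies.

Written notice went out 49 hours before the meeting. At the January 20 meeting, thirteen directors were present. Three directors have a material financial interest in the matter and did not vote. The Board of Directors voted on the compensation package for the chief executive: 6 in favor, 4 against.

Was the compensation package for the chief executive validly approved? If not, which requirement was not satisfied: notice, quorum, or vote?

Valid — all requirements satisfied.

Notice: 49 hours given; 48 required (49 ≥ 48). Satisfied.
Quorum: 13 present, but the 3 interested directors do not count, leaving 10. Quorum is 7. Satisfied.
Vote: the compensation package for the chief executive requires a majority of the disinterested directors present (13 − 3 = 10). A majority of 10 is 6, so 6 affirmative votes are needed; 6 voted in favor. Satisfied.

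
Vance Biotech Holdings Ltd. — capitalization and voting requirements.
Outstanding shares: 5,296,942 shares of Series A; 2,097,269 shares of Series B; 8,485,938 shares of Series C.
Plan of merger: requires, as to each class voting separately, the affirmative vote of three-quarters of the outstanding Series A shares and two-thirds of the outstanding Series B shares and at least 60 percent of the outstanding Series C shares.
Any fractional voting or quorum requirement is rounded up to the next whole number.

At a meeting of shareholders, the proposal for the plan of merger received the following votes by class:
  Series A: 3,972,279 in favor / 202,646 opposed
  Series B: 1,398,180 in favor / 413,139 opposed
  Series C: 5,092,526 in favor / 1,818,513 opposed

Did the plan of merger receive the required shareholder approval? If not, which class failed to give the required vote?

Not approved — the Series A shares did not give the required vote.

Series A: 3/4 of 5296942 = 3972706.50, rounded up to 3972707; 3,972,707 required, 3,972,279 in favor — not approved.
Series B: 2/3 of 2097269 = 1398179.33, rounded up to 1398180; 1,398,180 required, 1,398,180 in favor — approved.
Series C: 3/5 of 8485938 = 5091562.80, rounded up to 5091563; 5,091,563 required, 5,092,526 in favor — approved.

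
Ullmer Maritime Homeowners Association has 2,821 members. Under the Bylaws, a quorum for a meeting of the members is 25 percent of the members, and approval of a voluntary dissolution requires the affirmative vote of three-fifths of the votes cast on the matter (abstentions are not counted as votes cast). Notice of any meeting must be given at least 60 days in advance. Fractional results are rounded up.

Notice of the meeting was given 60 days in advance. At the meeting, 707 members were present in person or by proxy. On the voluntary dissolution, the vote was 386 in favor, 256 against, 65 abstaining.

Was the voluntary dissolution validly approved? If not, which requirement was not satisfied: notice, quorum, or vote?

Valid — all requirements satisfied.

Notice: 60 days given; 60 required. Satisfied.
Quorum: 25% of 2,821 = 705.25, rounded up to 706; 707 present. Satisfied.
Vote: requires three-fifths of the votes cast (707 − 65 abstaining = 642); 3/5 of 642 = 385.20, rounded up to 386, so 386 needed; 386 in favor. Satisfied.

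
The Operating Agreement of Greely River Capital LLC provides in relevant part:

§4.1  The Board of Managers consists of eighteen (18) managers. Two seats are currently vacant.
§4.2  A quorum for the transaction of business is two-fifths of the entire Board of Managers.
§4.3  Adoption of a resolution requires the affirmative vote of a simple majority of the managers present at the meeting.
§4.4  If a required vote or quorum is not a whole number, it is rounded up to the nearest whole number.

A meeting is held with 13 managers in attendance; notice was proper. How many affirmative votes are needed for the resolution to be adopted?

The resolution requires a majority of the managers present (13).
A majority of 13 is 7.

7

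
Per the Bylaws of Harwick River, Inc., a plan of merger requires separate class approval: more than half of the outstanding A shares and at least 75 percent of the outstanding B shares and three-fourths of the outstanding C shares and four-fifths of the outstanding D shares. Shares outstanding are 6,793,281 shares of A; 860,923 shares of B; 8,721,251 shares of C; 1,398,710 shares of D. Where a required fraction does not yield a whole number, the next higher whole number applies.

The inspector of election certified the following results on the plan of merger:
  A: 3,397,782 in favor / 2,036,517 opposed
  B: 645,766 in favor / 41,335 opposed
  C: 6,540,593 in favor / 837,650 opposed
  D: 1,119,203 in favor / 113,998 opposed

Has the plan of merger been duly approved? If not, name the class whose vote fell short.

Not approved — the C shares did not give the required vote.

A: a majority of 6793281 is 3396641; 3,396,641 required, 3,397,782 in favor — approved.
B: 3/4 of 860923 = 645692.25, rounded up to 645693; 645,693 required, 645,766 in favor — approved.
C: 3/4 of 8721251 = 6540938.25, rounded up to 6540939; 6,540,939 required, 6,540,593 in favor — not approved.
D: 4/5 of 1398710 = 1118968; 1,118,968 required, 1,119,203 in favor — approved.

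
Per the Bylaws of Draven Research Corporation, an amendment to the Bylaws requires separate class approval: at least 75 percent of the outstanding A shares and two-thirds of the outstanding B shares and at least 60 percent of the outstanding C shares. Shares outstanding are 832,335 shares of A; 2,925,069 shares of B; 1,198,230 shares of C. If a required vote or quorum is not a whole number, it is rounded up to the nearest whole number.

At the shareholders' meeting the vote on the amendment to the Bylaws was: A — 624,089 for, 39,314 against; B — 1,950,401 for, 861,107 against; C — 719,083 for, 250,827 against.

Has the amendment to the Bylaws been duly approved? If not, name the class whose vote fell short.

A: 3/4 of 832335 = 624251.25, rounded up to 624252; 624,252 required, 624,089 in favor — not approved.
B: 2/3 of 2925069 = 1950046; 1,950,046 required, 1,950,401 in favor — approved.
C: 3/5 of 1198230 = 718938; 718,938 required, 719,083 in favor — approved.

Not approved — the A shares did not give the required vote.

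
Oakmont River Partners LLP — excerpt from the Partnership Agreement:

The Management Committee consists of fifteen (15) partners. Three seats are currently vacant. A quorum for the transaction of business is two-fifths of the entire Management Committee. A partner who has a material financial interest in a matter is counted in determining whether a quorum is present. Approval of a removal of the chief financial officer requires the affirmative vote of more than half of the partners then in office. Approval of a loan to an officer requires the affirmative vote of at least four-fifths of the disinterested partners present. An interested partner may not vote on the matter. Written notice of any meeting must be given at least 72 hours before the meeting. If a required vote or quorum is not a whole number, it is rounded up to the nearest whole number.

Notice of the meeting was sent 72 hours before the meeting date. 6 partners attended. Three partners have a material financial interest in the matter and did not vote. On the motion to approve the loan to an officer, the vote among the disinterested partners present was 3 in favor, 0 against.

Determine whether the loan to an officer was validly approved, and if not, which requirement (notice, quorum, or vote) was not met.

Valid — all requirements satisfied.

Notice: 72 hours given; 72 required (72 ≥ 72). Satisfied.
Quorum: 6 present (interested partners count toward quorum); quorum is 6. Satisfied.
Vote: the loan to an officer requires four-fifths of the disinterested partners present (6 − 3 = 3). 4/5 of 3 = 2.40, rounded up to 3, so 3 affirmative votes are needed; 3 voted in favor. Satisfied.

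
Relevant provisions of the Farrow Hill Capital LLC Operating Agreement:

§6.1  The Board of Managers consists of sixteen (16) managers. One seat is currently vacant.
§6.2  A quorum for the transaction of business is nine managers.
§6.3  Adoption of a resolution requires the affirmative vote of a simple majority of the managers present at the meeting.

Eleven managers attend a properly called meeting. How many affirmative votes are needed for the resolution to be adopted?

6

The resolution requires a majority of the managers present (11).
A majority of 11 is 6.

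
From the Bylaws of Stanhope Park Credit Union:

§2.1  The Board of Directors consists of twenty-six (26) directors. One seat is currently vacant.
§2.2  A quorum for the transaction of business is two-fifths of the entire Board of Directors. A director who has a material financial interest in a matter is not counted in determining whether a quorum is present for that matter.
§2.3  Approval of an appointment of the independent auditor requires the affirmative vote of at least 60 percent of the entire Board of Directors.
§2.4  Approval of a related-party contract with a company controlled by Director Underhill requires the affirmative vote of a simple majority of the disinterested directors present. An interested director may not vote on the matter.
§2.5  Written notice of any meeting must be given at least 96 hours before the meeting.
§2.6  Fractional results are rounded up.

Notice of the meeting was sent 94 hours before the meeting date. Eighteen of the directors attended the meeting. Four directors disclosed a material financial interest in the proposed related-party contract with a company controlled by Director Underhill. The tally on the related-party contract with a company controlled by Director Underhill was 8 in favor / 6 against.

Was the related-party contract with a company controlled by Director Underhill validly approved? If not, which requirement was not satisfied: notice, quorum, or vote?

Notice: 94 hours given; 96 required (94 < 96). Not satisfied.
Quorum: 18 present, but the 4 interested directors do not count, leaving 14. Quorum is 11. Satisfied.
Vote: the related-party contract with a company controlled by Director Underhill requires a majority of the disinterested directors present (18 − 4 = 14). A majority of 14 is 8, so 8 affirmative votes are needed; 8 voted in favor. Satisfied.

Invalid — notice requirement not satisfied.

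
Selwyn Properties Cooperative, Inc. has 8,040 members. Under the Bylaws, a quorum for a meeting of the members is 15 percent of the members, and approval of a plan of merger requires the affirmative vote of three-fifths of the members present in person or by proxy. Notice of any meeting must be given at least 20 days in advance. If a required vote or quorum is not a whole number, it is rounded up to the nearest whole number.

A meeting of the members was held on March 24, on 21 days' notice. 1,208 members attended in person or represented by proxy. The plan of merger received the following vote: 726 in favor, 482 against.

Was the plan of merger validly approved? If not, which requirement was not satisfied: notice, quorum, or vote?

Notice: 21 days given; 20 required. Satisfied.
Quorum: 15% of 8,040 = 1,206; 1,208 present. Satisfied.
Vote: requires three-fifths of those present (1,208); 3/5 of 1208 = 724.80, rounded up to 725, so 725 needed; 726 in favor. Satisfied.

Valid — all requirements satisfied.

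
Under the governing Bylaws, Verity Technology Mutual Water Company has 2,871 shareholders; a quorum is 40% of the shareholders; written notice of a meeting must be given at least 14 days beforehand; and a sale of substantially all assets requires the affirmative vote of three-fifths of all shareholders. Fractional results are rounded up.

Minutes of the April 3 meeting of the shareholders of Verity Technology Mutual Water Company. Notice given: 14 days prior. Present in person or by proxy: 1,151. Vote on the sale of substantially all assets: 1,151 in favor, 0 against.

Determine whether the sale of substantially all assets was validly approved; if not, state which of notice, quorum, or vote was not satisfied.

Notice: 14 days given; 14 required. Satisfied.
Quorum: 40% of 2,871 = 1,148.40, rounded up to 1,149; 1,151 present. Satisfied.
Vote: requires three-fifths of all shareholders (2,871); 3/5 of 2871 = 1722.60, rounded up to 1723, so 1,723 needed; 1,151 in favor. Not satisfied.

Invalid — vote requirement not satisfied.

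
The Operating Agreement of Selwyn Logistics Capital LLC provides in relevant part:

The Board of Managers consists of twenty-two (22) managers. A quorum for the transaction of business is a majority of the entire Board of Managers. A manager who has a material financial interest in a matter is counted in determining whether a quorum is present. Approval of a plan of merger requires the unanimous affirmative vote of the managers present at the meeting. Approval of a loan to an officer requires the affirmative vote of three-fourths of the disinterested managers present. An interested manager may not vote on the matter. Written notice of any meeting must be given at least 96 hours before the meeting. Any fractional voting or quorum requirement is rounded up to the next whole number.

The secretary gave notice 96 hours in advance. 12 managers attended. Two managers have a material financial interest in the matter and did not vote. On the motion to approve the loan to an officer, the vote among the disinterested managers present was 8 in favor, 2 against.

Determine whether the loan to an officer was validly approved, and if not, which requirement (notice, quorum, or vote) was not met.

Notice: 96 hours given; 96 required (96 ≥ 96). Satisfied.
Quorum: 12 present (interested managers count toward quorum); quorum is 12. Satisfied.
Vote: the loan to an officer requires three-fourths of the disinterested managers present (12 − 2 = 10). 3/4 of 10 = 7.50, rounded up to 8, so 8 affirmative votes are needed; 8 voted in favor. Satisfied.

Valid — all requirements satisfied.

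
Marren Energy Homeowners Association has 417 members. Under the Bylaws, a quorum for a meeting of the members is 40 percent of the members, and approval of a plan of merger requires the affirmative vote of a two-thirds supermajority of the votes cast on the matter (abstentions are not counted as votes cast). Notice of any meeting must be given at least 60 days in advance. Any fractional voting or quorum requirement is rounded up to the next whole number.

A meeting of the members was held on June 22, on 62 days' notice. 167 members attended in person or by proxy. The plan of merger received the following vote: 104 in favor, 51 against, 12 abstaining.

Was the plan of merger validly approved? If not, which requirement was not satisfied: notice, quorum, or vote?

Notice: 62 days given; 60 required. Satisfied.
Quorum: 40% of 417 = 166.80, rounded up to 167; 167 present. Satisfied.
Vote: requires two-thirds of the votes cast (167 − 12 abstaining = 155); 2/3 of 155 = 103.33, rounded up to 104, so 104 needed; 104 in favor. Satisfied.

Valid — all requirements satisfied.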